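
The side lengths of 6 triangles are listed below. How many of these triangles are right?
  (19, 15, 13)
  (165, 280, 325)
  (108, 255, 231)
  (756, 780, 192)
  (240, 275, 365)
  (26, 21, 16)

(19,15,13): 13²+15² = 394 > 361 = 19² → acute
(165,280,325): 165²+280² = 105625 = 325² → right
(108,255,231): 108²+231² = 65025 = 255² → right
(756,780,192): 192²+756² = 608400 = 780² → right
(240,275,365): 240²+275² = 133225 = 365² → right
(26,21,16): 16²+21² = 697 > 676 = 26² → acute
4 of the 6 are right.

4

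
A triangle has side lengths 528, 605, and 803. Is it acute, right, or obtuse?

right

Compare the square of the longest side to the sum of squares of the other two: 528² + 605² = 644809 = 803².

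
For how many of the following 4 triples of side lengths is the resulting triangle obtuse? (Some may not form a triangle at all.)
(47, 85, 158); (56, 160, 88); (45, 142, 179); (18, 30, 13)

(47,85,158): 47+85 ≤ 158, not a triangle
(56,160,88): 56+88 ≤ 160, not a triangle
(45,142,179): 45²+142² = 22189 < 32041 = 179² → obtuse
(18,30,13): 13²+18² = 493 < 900 = 30² → obtuse
2 of the 4 are obtuse.

2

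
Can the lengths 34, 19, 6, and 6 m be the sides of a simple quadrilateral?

No

For a quadrilateral, each side must be shorter than the sum of the others.
Here the longest side is 34, but the remaining 3 sides sum to only 31.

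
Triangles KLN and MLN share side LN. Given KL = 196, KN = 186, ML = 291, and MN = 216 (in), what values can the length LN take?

From triangle KLN: |196 − 186| < LN < 196 + 186, i.e. 10 < LN < 382.
From triangle MLN: 75 < LN < 507.
Both must hold, so LN lies in the intersection.

75 < LN < 382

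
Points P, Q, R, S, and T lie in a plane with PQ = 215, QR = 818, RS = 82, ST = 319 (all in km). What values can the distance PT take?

202 ≤ PT ≤ 1434 km

The maximum is all hops collinear in one direction: 215 + 818 + 82 + 319 = 1434.
The longest hop is 818; the others sum to 616. Folding the others back against it leaves at least 818 − 616 = 202.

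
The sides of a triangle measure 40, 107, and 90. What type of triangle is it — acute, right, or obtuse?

Compare the square of the longest side to the sum of squares of the other two: 40² + 90² = 9700 < 11449 = 107².

obtuse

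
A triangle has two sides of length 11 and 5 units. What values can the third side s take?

By the triangle inequality, s must be less than 11 + 5 = 16 and greater than |11 − 5| = 6.

6 < s < 16 (units)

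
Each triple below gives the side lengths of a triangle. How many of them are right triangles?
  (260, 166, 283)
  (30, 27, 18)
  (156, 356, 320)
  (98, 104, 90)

1

(260,166,283): 166²+260² = 95156 > 80089 = 283² → acute
(30,27,18): 18²+27² = 1053 > 900 = 30² → acute
(156,356,320): 156²+320² = 126736 = 356² → right
(98,104,90): 90²+98² = 17704 > 10816 = 104² → acute
1 of the 4 is right.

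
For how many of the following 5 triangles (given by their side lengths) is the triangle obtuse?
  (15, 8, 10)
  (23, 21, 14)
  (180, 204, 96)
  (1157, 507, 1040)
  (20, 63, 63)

1

(15,8,10): 8²+10² = 164 < 225 = 15² → obtuse
(23,21,14): 14²+21² = 637 > 529 = 23² → acute
(180,204,96): 96²+180² = 41616 = 204² → right
(1157,507,1040): 507²+1040² = 1338649 = 1157² → right
(20,63,63): 20²+63² = 4369 > 3969 = 63² → acute
1 of the 5 is obtuse.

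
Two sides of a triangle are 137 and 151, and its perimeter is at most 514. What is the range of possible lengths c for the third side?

14 < c ≤ 226

Triangle inequality alone gives 14 < c < 288.
The perimeter condition gives c ≤ 514 − 137 − 151 = 226.
Intersecting the two: 14 < c ≤ 226.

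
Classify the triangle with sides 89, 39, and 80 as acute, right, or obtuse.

Compare the square of the longest side to the sum of squares of the other two: 39² + 80² = 7921 = 89².

right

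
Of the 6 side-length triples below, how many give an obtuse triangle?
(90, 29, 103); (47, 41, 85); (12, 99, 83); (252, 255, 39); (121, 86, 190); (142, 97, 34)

3

(90,29,103): 29²+90² = 8941 < 10609 = 103² → obtuse
(47,41,85): 41²+47² = 3890 < 7225 = 85² → obtuse
(12,99,83): 12+83 ≤ 99, not a triangle
(252,255,39): 39²+252² = 65025 = 255² → right
(121,86,190): 86²+121² = 22037 < 36100 = 190² → obtuse
(142,97,34): 34+97 ≤ 142, not a triangle
3 of the 6 are obtuse.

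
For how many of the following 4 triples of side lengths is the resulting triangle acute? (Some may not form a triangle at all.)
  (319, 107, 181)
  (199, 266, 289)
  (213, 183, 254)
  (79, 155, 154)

3

(319,107,181): 107+181 ≤ 319, not a triangle
(199,266,289): 199²+266² = 110357 > 83521 = 289² → acute
(213,183,254): 183²+213² = 78858 > 64516 = 254² → acute
(79,155,154): 79²+154² = 29957 > 24025 = 155² → acute
3 of the 4 are acute.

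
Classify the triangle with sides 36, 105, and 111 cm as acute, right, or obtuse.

Compare the square of the longest side to the sum of squares of the other two: 36² + 105² = 12321 = 111².

right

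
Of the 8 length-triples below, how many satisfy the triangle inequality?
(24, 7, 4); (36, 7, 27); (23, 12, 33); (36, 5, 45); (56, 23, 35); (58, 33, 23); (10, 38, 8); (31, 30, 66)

2

(4,7,24): 4+7 ≤ 24 → not valid
(7,27,36): 7+27 ≤ 36 → not valid
(12,23,33): 12+23 > 33 → valid
(5,36,45): 5+36 ≤ 45 → not valid
(23,35,56): 23+35 > 56 → valid
(23,33,58): 23+33 ≤ 58 → not valid
(8,10,38): 8+10 ≤ 38 → not valid
(30,31,66): 30+31 ≤ 66 → not valid
2 of the 8 triples form a triangle.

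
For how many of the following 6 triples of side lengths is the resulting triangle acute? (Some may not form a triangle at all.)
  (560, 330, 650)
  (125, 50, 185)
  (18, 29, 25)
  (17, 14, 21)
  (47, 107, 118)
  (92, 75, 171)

2

(560,330,650): 330²+560² = 422500 = 650² → right
(125,50,185): 50+125 ≤ 185, not a triangle
(18,29,25): 18²+25² = 949 > 841 = 29² → acute
(17,14,21): 14²+17² = 485 > 441 = 21² → acute
(47,107,118): 47²+107² = 13658 < 13924 = 118² → obtuse
(92,75,171): 75+92 ≤ 171, not a triangle
2 of the 6 are acute.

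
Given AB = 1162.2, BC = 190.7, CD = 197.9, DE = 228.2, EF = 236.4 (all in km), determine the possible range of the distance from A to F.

The maximum is all hops collinear in one direction: 1162.2 + 190.7 + 197.9 + 228.2 + 236.4 = 2015.4.
The longest hop is 1162.2; the others sum to 853.2. Folding the others back against it leaves at least 1162.2 − 853.2 = 309.0.

309.0 ≤ AF ≤ 2015.4 km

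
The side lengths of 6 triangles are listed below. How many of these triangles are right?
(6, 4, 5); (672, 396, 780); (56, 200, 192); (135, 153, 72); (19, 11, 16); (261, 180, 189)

(6,4,5): 4²+5² = 41 > 36 = 6² → acute
(672,396,780): 396²+672² = 608400 = 780² → right
(56,200,192): 56²+192² = 40000 = 200² → right
(135,153,72): 72²+135² = 23409 = 153² → right
(19,11,16): 11²+16² = 377 > 361 = 19² → acute
(261,180,189): 180²+189² = 68121 = 261² → right
4 of the 6 are right.

4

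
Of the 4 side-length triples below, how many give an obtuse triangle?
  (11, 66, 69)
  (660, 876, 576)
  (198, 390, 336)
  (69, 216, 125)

(11,66,69): 11²+66² = 4477 < 4761 = 69² → obtuse
(660,876,576): 576²+660² = 767376 = 876² → right
(198,390,336): 198²+336² = 152100 = 390² → right
(69,216,125): 69+125 ≤ 216, not a triangle
1 of the 4 is obtuse.

1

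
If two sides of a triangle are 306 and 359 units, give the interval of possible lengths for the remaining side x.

By the triangle inequality, x must be less than 306 + 359 = 665 and greater than |306 − 359| = 53.

53 < x < 665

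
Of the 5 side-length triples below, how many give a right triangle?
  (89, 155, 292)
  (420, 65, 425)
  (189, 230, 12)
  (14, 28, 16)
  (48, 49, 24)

(89,155,292): 89+155 ≤ 292, not a triangle
(420,65,425): 65²+420² = 180625 = 425² → right
(189,230,12): 12+189 ≤ 230, not a triangle
(14,28,16): 14²+16² = 452 < 784 = 28² → obtuse
(48,49,24): 24²+48² = 2880 > 2401 = 49² → acute
1 of the 5 is right.

1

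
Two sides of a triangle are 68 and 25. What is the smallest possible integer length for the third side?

44

The third side must be strictly greater than |68 − 25| = 43.
The smallest integer above 43 is 44.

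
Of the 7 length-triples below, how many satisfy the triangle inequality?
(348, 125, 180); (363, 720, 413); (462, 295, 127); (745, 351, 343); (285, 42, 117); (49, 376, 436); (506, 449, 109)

(125,180,348): 125+180 ≤ 348 → not valid
(363,413,720): 363+413 > 720 → valid
(127,295,462): 127+295 ≤ 462 → not valid
(343,351,745): 343+351 ≤ 745 → not valid
(42,117,285): 42+117 ≤ 285 → not valid
(49,376,436): 49+376 ≤ 436 → not valid
(109,449,506): 109+449 > 506 → valid
2 of the 7 triples form a triangle.

2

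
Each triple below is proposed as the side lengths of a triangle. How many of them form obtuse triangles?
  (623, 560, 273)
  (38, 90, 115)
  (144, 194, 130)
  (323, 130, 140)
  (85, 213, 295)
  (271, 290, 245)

2

(623,560,273): 273²+560² = 388129 = 623² → right
(38,90,115): 38²+90² = 9544 < 13225 = 115² → obtuse
(144,194,130): 130²+144² = 37636 = 194² → right
(323,130,140): 130+140 ≤ 323, not a triangle
(85,213,295): 85²+213² = 52594 < 87025 = 295² → obtuse
(271,290,245): 245²+271² = 133466 > 84100 = 290² → acute
2 of the 6 are obtuse.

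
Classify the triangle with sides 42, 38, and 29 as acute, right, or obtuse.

acute

Compare the square of the longest side to the sum of squares of the other two: 29² + 38² = 2285 > 1764 = 42².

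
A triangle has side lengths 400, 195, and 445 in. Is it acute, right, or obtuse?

Compare the square of the longest side to the sum of squares of the other two: 195² + 400² = 198025 = 445².

right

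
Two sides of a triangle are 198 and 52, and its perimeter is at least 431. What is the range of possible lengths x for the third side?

181 ≤ x < 250

Triangle inequality alone gives 146 < x < 250.
The perimeter condition gives x ≥ 431 − 198 − 52 = 181.
Intersecting the two: 181 ≤ x < 250.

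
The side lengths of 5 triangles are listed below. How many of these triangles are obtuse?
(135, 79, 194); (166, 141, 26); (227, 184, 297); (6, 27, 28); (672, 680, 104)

(135,79,194): 79²+135² = 24466 < 37636 = 194² → obtuse
(166,141,26): 26²+141² = 20557 < 27556 = 166² → obtuse
(227,184,297): 184²+227² = 85385 < 88209 = 297² → obtuse
(6,27,28): 6²+27² = 765 < 784 = 28² → obtuse
(672,680,104): 104²+672² = 462400 = 680² → right
4 of the 5 are obtuse.

4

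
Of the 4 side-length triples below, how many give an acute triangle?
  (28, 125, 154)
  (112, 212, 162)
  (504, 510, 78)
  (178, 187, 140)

(28,125,154): 28+125 ≤ 154, not a triangle
(112,212,162): 112²+162² = 38788 < 44944 = 212² → obtuse
(504,510,78): 78²+504² = 260100 = 510² → right
(178,187,140): 140²+178² = 51284 > 34969 = 187² → acute
1 of the 4 is acute.

1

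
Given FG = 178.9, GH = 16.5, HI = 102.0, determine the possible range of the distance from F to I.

The maximum is all hops collinear in one direction: 178.9 + 16.5 + 102.0 = 297.4.
The longest hop is 178.9; the others sum to 118.5. Folding the others back against it leaves at least 178.9 − 118.5 = 60.4.

60.4 ≤ FI ≤ 297.4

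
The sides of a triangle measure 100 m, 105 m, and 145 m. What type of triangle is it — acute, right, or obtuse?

Compare the square of the longest side to the sum of squares of the other two: 100² + 105² = 21025 = 145².

right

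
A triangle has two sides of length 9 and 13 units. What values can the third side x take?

4 < x < 22

By the triangle inequality, x must be less than 9 + 13 = 22 and greater than |9 − 13| = 4.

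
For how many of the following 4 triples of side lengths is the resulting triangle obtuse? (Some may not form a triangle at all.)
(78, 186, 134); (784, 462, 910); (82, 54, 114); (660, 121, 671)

(78,186,134): 78²+134² = 24040 < 34596 = 186² → obtuse
(784,462,910): 462²+784² = 828100 = 910² → right
(82,54,114): 54²+82² = 9640 < 12996 = 114² → obtuse
(660,121,671): 121²+660² = 450241 = 671² → right
2 of the 4 are obtuse.

2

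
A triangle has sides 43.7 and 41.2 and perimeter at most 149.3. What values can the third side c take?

Triangle inequality alone gives 2.5 < c < 84.9.
The perimeter condition gives c ≤ 149.3 − 43.7 − 41.2 = 64.4.
Intersecting the two: 2.5 < c ≤ 64.4.

2.5 < c ≤ 64.4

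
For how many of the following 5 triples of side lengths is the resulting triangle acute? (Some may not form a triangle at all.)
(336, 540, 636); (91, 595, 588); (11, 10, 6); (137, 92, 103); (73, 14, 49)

(336,540,636): 336²+540² = 404496 = 636² → right
(91,595,588): 91²+588² = 354025 = 595² → right
(11,10,6): 6²+10² = 136 > 121 = 11² → acute
(137,92,103): 92²+103² = 19073 > 18769 = 137² → acute
(73,14,49): 14+49 ≤ 73, not a triangle
2 of the 5 are acute.

2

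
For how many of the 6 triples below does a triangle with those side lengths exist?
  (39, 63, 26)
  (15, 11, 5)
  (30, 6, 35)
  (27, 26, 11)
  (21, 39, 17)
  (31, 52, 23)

5

(26,39,63): 26+39 > 63 → valid
(5,11,15): 5+11 > 15 → valid
(6,30,35): 6+30 > 35 → valid
(11,26,27): 11+26 > 27 → valid
(17,21,39): 17+21 ≤ 39 → not valid
(23,31,52): 23+31 > 52 → valid
5 of the 6 triples form a triangle.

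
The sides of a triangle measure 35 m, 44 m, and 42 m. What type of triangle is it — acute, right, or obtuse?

Compare the square of the longest side to the sum of squares of the other two: 35² + 42² = 2989 > 1936 = 44².

acute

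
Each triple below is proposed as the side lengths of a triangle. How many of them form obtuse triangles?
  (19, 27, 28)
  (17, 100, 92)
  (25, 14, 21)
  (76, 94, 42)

(19,27,28): 19²+27² = 1090 > 784 = 28² → acute
(17,100,92): 17²+92² = 8753 < 10000 = 100² → obtuse
(25,14,21): 14²+21² = 637 > 625 = 25² → acute
(76,94,42): 42²+76² = 7540 < 8836 = 94² → obtuse
2 of the 4 are obtuse.

2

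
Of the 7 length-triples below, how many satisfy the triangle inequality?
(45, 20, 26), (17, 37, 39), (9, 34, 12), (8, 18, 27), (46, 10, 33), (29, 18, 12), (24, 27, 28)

4

(20,26,45): 20+26 > 45 → valid
(17,37,39): 17+37 > 39 → valid
(9,12,34): 9+12 ≤ 34 → not valid
(8,18,27): 8+18 ≤ 27 → not valid
(10,33,46): 10+33 ≤ 46 → not valid
(12,18,29): 12+18 > 29 → valid
(24,27,28): 24+27 > 28 → valid
4 of the 7 triples form a triangle.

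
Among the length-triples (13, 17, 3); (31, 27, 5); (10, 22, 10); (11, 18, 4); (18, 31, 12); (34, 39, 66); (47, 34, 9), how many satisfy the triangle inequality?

2

(3,13,17): 3+13 ≤ 17 → not valid
(5,27,31): 5+27 > 31 → valid
(10,10,22): 10+10 ≤ 22 → not valid
(4,11,18): 4+11 ≤ 18 → not valid
(12,18,31): 12+18 ≤ 31 → not valid
(34,39,66): 34+39 > 66 → valid
(9,34,47): 9+34 ≤ 47 → not valid
2 of the 7 triples form a triangle.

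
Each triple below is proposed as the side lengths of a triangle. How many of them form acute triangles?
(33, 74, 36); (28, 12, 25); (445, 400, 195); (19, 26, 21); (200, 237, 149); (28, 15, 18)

2

(33,74,36): 33+36 ≤ 74, not a triangle
(28,12,25): 12²+25² = 769 < 784 = 28² → obtuse
(445,400,195): 195²+400² = 198025 = 445² → right
(19,26,21): 19²+21² = 802 > 676 = 26² → acute
(200,237,149): 149²+200² = 62201 > 56169 = 237² → acute
(28,15,18): 15²+18² = 549 < 784 = 28² → obtuse
2 of the 6 are acute.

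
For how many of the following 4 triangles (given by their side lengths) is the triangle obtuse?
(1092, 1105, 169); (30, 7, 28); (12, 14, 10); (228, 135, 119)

(1092,1105,169): 169²+1092² = 1221025 = 1105² → right
(30,7,28): 7²+28² = 833 < 900 = 30² → obtuse
(12,14,10): 10²+12² = 244 > 196 = 14² → acute
(228,135,119): 119²+135² = 32386 < 51984 = 228² → obtuse
2 of the 4 are obtuse.

2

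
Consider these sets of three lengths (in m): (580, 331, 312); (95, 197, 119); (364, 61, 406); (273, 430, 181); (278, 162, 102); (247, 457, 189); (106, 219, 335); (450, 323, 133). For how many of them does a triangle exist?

(312,331,580): 312+331 > 580 → valid
(95,119,197): 95+119 > 197 → valid
(61,364,406): 61+364 > 406 → valid
(181,273,430): 181+273 > 430 → valid
(102,162,278): 102+162 ≤ 278 → not valid
(189,247,457): 189+247 ≤ 457 → not valid
(106,219,335): 106+219 ≤ 335 → not valid
(133,323,450): 133+323 > 450 → valid
5 of the 8 triples form a triangle.

5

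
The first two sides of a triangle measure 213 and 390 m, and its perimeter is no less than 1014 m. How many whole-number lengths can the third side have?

Triangle inequality: 177 < x < 603. Perimeter ≥ 1014 gives x ≥ 1014 − 213 − 390 = 411.
So 411 ≤ x < 603; integers 411 through 602: 192 values.

192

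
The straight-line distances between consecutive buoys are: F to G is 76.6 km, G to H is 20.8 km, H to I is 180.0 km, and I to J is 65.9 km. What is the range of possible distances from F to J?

16.7 ≤ FJ ≤ 343.3 km

The maximum is all hops collinear in one direction: 76.6 + 20.8 + 180.0 + 65.9 = 343.3.
The longest hop is 180.0; the others sum to 163.3. Folding the others back against it leaves at least 180.0 − 163.3 = 16.7.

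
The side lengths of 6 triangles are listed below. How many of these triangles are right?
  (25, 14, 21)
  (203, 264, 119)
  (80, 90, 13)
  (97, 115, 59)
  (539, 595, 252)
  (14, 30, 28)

1

(25,14,21): 14²+21² = 637 > 625 = 25² → acute
(203,264,119): 119²+203² = 55370 < 69696 = 264² → obtuse
(80,90,13): 13²+80² = 6569 < 8100 = 90² → obtuse
(97,115,59): 59²+97² = 12890 < 13225 = 115² → obtuse
(539,595,252): 252²+539² = 354025 = 595² → right
(14,30,28): 14²+28² = 980 > 900 = 30² → acute
1 of the 6 is right.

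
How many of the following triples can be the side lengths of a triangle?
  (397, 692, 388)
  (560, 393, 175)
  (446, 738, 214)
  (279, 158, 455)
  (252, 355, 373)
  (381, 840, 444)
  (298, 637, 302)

3

(388,397,692): 388+397 > 692 → valid
(175,393,560): 175+393 > 560 → valid
(214,446,738): 214+446 ≤ 738 → not valid
(158,279,455): 158+279 ≤ 455 → not valid
(252,355,373): 252+355 > 373 → valid
(381,444,840): 381+444 ≤ 840 → not valid
(298,302,637): 298+302 ≤ 637 → not valid
3 of the 7 triples form a triangle.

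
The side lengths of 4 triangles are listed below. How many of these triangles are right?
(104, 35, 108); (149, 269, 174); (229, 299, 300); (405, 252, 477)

(104,35,108): 35²+104² = 12041 > 11664 = 108² → acute
(149,269,174): 149²+174² = 52477 < 72361 = 269² → obtuse
(229,299,300): 229²+299² = 141842 > 90000 = 300² → acute
(405,252,477): 252²+405² = 227529 = 477² → right
1 of the 4 is right.

1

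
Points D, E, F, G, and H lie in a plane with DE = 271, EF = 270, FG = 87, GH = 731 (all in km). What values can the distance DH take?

The maximum is all hops collinear in one direction: 271 + 270 + 87 + 731 = 1359.
The longest hop is 731; the others sum to 628. Folding the others back against it leaves at least 731 − 628 = 103.

103 ≤ DH ≤ 1359 km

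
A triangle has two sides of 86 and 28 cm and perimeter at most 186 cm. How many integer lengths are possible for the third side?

14

Triangle inequality: 58 < x < 114. Perimeter ≤ 186 gives x ≤ 186 − 86 − 28 = 72.
So 58 < x ≤ 72; integers 59 through 72: 14 values.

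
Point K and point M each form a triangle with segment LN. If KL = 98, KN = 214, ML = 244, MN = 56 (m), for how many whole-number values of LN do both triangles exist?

111

From triangle KLN: 116 < LN < 312.
From triangle MLN: 188 < LN < 300.
Intersection: 188 < LN < 300, so integers 189 through 299: 111 values.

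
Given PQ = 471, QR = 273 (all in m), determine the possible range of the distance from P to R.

By the triangle inequality, |471 − 273| ≤ PR ≤ 471 + 273.

198 ≤ PR ≤ 744 m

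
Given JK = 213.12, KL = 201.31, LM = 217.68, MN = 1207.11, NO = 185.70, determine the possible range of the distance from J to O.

389.30 ≤ JO ≤ 2024.92

The maximum is all hops collinear in one direction: 213.12 + 201.31 + 217.68 + 1207.11 + 185.70 = 2024.92.
The longest hop is 1207.11; the others sum to 817.81. Folding the others back against it leaves at least 1207.11 − 817.81 = 389.30.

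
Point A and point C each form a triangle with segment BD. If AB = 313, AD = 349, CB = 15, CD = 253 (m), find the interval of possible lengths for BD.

238 < BD < 268

From triangle ABD: |313 − 349| < BD < 313 + 349, i.e. 36 < BD < 662.
From triangle CBD: 238 < BD < 268.
Both must hold, so BD lies in the intersection.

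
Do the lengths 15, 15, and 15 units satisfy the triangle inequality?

The longest side is 15, and the other two sum to 30.
Since 30 > 15, the triangle inequality holds.

Yes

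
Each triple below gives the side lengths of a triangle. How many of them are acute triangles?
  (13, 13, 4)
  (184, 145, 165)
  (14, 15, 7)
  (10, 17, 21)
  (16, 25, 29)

(13,13,4): 4²+13² = 185 > 169 = 13² → acute
(184,145,165): 145²+165² = 48250 > 33856 = 184² → acute
(14,15,7): 7²+14² = 245 > 225 = 15² → acute
(10,17,21): 10²+17² = 389 < 441 = 21² → obtuse
(16,25,29): 16²+25² = 881 > 841 = 29² → acute
4 of the 5 are acute.

4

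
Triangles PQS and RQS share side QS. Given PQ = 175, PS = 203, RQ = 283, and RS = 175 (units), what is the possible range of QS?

108 < QS < 378

From triangle PQS: |175 − 203| < QS < 175 + 203, i.e. 28 < QS < 378.
From triangle RQS: 108 < QS < 458.
Both must hold, so QS lies in the intersection.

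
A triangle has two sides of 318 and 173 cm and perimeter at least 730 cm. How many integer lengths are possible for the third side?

Triangle inequality: 145 < x < 491. Perimeter ≥ 730 gives x ≥ 730 − 318 − 173 = 239.
So 239 ≤ x < 491; integers 239 through 490: 252 values.

252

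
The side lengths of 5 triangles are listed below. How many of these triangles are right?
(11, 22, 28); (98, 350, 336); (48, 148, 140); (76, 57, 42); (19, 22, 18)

(11,22,28): 11²+22² = 605 < 784 = 28² → obtuse
(98,350,336): 98²+336² = 122500 = 350² → right
(48,148,140): 48²+140² = 21904 = 148² → right
(76,57,42): 42²+57² = 5013 < 5776 = 76² → obtuse
(19,22,18): 18²+19² = 685 > 484 = 22² → acute
2 of the 5 are right.

2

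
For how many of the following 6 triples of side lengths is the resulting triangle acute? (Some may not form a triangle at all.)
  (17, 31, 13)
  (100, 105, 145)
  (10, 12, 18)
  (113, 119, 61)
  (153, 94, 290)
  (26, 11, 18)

1

(17,31,13): 13+17 ≤ 31, not a triangle
(100,105,145): 100²+105² = 21025 = 145² → right
(10,12,18): 10²+12² = 244 < 324 = 18² → obtuse
(113,119,61): 61²+113² = 16490 > 14161 = 119² → acute
(153,94,290): 94+153 ≤ 290, not a triangle
(26,11,18): 11²+18² = 445 < 676 = 26² → obtuse
1 of the 6 is acute.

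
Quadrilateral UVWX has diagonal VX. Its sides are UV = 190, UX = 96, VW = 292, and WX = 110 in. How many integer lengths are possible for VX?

From triangle UVX: 94 < VX < 286.
From triangle WVX: 182 < VX < 402.
Intersection: 182 < VX < 286, so integers 183 through 285: 103 values.

103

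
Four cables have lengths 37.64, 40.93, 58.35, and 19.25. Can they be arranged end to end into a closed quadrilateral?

Yes

A quadrilateral exists iff every side is shorter than the sum of the others — equivalently, the longest side is less than the sum of the rest.
Longest side 58.35 < 97.82 (sum of the remaining 3), so yes.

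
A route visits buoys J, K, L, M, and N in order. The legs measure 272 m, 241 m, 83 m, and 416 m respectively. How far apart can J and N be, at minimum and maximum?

0 ≤ JN ≤ 1012 m

The maximum is all hops collinear in one direction: 272 + 241 + 83 + 416 = 1012.
The longest hop is 416; the others sum to 596. Since 416 ≤ 596, the path can fold back on itself completely, so the minimum distance is 0.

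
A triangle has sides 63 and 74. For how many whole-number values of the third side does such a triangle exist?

The third side lies in the open interval (11, 137).
Integers from 12 to 136 inclusive: 136 − 12 + 1 = 125.

125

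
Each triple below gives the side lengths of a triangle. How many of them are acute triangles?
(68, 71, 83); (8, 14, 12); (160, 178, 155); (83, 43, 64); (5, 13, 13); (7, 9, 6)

5

(68,71,83): 68²+71² = 9665 > 6889 = 83² → acute
(8,14,12): 8²+12² = 208 > 196 = 14² → acute
(160,178,155): 155²+160² = 49625 > 31684 = 178² → acute
(83,43,64): 43²+64² = 5945 < 6889 = 83² → obtuse
(5,13,13): 5²+13² = 194 > 169 = 13² → acute
(7,9,6): 6²+7² = 85 > 81 = 9² → acute
5 of the 6 are acute.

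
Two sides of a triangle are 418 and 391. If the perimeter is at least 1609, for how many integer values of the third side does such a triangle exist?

Triangle inequality: 27 < x < 809. Perimeter ≥ 1609 gives x ≥ 1609 − 418 − 391 = 800.
So 800 ≤ x < 809; integers 800 through 808: 9 values.

9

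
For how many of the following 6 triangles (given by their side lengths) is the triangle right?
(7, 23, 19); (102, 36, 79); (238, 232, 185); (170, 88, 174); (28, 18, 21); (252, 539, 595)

1

(7,23,19): 7²+19² = 410 < 529 = 23² → obtuse
(102,36,79): 36²+79² = 7537 < 10404 = 102² → obtuse
(238,232,185): 185²+232² = 88049 > 56644 = 238² → acute
(170,88,174): 88²+170² = 36644 > 30276 = 174² → acute
(28,18,21): 18²+21² = 765 < 784 = 28² → obtuse
(252,539,595): 252²+539² = 354025 = 595² → right
1 of the 6 is right.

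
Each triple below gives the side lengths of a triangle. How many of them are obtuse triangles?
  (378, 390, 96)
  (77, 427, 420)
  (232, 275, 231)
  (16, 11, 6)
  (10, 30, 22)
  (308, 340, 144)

2

(378,390,96): 96²+378² = 152100 = 390² → right
(77,427,420): 77²+420² = 182329 = 427² → right
(232,275,231): 231²+232² = 107185 > 75625 = 275² → acute
(16,11,6): 6²+11² = 157 < 256 = 16² → obtuse
(10,30,22): 10²+22² = 584 < 900 = 30² → obtuse
(308,340,144): 144²+308² = 115600 = 340² → right
2 of the 6 are obtuse.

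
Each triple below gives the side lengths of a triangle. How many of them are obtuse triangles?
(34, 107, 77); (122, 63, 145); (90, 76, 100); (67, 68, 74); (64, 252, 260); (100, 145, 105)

2

(34,107,77): 34²+77² = 7085 < 11449 = 107² → obtuse
(122,63,145): 63²+122² = 18853 < 21025 = 145² → obtuse
(90,76,100): 76²+90² = 13876 > 10000 = 100² → acute
(67,68,74): 67²+68² = 9113 > 5476 = 74² → acute
(64,252,260): 64²+252² = 67600 = 260² → right
(100,145,105): 100²+105² = 21025 = 145² → right
2 of the 6 are obtuse.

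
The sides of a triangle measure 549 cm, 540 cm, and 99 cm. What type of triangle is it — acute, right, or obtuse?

right

Compare the square of the longest side to the sum of squares of the other two: 99² + 540² = 301401 = 549².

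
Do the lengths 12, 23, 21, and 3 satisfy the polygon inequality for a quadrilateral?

A quadrilateral exists iff every side is shorter than the sum of the others — equivalently, the longest side is less than the sum of the rest.
Longest side 23 < 36 (sum of the remaining 3), so yes.

Yes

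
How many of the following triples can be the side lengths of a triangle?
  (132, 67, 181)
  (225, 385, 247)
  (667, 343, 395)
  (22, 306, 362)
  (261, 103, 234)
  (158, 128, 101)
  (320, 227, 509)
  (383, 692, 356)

7

(67,132,181): 67+132 > 181 → valid
(225,247,385): 225+247 > 385 → valid
(343,395,667): 343+395 > 667 → valid
(22,306,362): 22+306 ≤ 362 → not valid
(103,234,261): 103+234 > 261 → valid
(101,128,158): 101+128 > 158 → valid
(227,320,509): 227+320 > 509 → valid
(356,383,692): 356+383 > 692 → valid
7 of the 8 triples form a triangle.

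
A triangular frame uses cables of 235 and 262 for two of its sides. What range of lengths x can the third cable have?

By the triangle inequality, x must be less than 235 + 262 = 497 and greater than |235 − 262| = 27.

27 < x < 497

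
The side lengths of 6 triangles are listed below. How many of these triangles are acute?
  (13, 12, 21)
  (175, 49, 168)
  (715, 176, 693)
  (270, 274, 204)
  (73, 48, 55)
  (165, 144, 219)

1

(13,12,21): 12²+13² = 313 < 441 = 21² → obtuse
(175,49,168): 49²+168² = 30625 = 175² → right
(715,176,693): 176²+693² = 511225 = 715² → right
(270,274,204): 204²+270² = 114516 > 75076 = 274² → acute
(73,48,55): 48²+55² = 5329 = 73² → right
(165,144,219): 144²+165² = 47961 = 219² → right
1 of the 6 is acute.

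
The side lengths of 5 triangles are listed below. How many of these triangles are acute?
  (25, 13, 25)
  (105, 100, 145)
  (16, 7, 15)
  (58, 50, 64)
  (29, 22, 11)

3

(25,13,25): 13²+25² = 794 > 625 = 25² → acute
(105,100,145): 100²+105² = 21025 = 145² → right
(16,7,15): 7²+15² = 274 > 256 = 16² → acute
(58,50,64): 50²+58² = 5864 > 4096 = 64² → acute
(29,22,11): 11²+22² = 605 < 841 = 29² → obtuse
3 of the 5 are acute.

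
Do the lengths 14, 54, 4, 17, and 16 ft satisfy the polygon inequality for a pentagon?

For a pentagon, each side must be shorter than the sum of the others.
Here the longest side is 54, but the remaining 4 sides sum to only 51.

No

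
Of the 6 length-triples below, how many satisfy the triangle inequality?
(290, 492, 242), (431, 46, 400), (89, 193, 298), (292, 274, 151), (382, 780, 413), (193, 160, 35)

5

(242,290,492): 242+290 > 492 → valid
(46,400,431): 46+400 > 431 → valid
(89,193,298): 89+193 ≤ 298 → not valid
(151,274,292): 151+274 > 292 → valid
(382,413,780): 382+413 > 780 → valid
(35,160,193): 35+160 > 193 → valid
5 of the 6 triples form a triangle.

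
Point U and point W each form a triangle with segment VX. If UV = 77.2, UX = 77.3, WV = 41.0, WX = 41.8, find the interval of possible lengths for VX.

From triangle UVX: |77.2 − 77.3| < VX < 77.2 + 77.3, i.e. 0.1 < VX < 154.5.
From triangle WVX: 0.8 < VX < 82.8.
Both must hold, so VX lies in the intersection.

0.8 < VX < 82.8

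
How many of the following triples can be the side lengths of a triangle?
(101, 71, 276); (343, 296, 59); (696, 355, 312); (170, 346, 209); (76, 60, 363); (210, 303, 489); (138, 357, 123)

(71,101,276): 71+101 ≤ 276 → not valid
(59,296,343): 59+296 > 343 → valid
(312,355,696): 312+355 ≤ 696 → not valid
(170,209,346): 170+209 > 346 → valid
(60,76,363): 60+76 ≤ 363 → not valid
(210,303,489): 210+303 > 489 → valid
(123,138,357): 123+138 ≤ 357 → not valid
3 of the 7 triples form a triangle.

3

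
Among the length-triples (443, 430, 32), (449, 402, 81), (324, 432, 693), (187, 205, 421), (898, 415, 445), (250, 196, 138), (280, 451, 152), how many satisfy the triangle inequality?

4

(32,430,443): 32+430 > 443 → valid
(81,402,449): 81+402 > 449 → valid
(324,432,693): 324+432 > 693 → valid
(187,205,421): 187+205 ≤ 421 → not valid
(415,445,898): 415+445 ≤ 898 → not valid
(138,196,250): 138+196 > 250 → valid
(152,280,451): 152+280 ≤ 451 → not valid
4 of the 7 triples form a triangle.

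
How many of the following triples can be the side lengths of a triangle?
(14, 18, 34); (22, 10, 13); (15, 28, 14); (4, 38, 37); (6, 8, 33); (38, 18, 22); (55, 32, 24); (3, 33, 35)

6

(14,18,34): 14+18 ≤ 34 → not valid
(10,13,22): 10+13 > 22 → valid
(14,15,28): 14+15 > 28 → valid
(4,37,38): 4+37 > 38 → valid
(6,8,33): 6+8 ≤ 33 → not valid
(18,22,38): 18+22 > 38 → valid
(24,32,55): 24+32 > 55 → valid
(3,33,35): 3+33 > 35 → valid
6 of the 8 triples form a triangle.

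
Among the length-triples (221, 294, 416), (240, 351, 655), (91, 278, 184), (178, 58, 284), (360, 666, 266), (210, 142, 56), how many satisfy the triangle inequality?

1

(221,294,416): 221+294 > 416 → valid
(240,351,655): 240+351 ≤ 655 → not valid
(91,184,278): 91+184 ≤ 278 → not valid
(58,178,284): 58+178 ≤ 284 → not valid
(266,360,666): 266+360 ≤ 666 → not valid
(56,142,210): 56+142 ≤ 210 → not valid
1 of the 6 triples forms a triangle.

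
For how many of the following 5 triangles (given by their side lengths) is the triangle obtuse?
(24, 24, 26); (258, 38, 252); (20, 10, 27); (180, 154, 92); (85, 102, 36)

(24,24,26): 24²+24² = 1152 > 676 = 26² → acute
(258,38,252): 38²+252² = 64948 < 66564 = 258² → obtuse
(20,10,27): 10²+20² = 500 < 729 = 27² → obtuse
(180,154,92): 92²+154² = 32180 < 32400 = 180² → obtuse
(85,102,36): 36²+85² = 8521 < 10404 = 102² → obtuse
4 of the 5 are obtuse.

4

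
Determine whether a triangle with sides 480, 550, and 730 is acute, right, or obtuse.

Compare the square of the longest side to the sum of squares of the other two: 480² + 550² = 532900 = 730².

right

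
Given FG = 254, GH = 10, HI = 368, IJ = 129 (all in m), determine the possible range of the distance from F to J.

The maximum is all hops collinear in one direction: 254 + 10 + 368 + 129 = 761.
The longest hop is 368; the others sum to 393. Since 368 ≤ 393, the path can fold back on itself completely, so the minimum distance is 0.

0 ≤ FJ ≤ 761 m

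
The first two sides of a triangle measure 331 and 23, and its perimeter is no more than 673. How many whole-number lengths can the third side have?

11

Triangle inequality: 308 < x < 354. Perimeter ≤ 673 gives x ≤ 673 − 331 − 23 = 319.
So 308 < x ≤ 319; integers 309 through 319: 11 values.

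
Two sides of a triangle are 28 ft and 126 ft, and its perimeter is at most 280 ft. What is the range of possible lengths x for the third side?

98 < x ≤ 126

Triangle inequality alone gives 98 < x < 154.
The perimeter condition gives x ≤ 280 − 28 − 126 = 126.
Intersecting the two: 98 < x ≤ 126.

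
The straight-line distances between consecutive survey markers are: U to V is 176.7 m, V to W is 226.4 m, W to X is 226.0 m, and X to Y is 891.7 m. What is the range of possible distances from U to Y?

The maximum is all hops collinear in one direction: 176.7 + 226.4 + 226.0 + 891.7 = 1520.8.
The longest hop is 891.7; the others sum to 629.1. Folding the others back against it leaves at least 891.7 − 629.1 = 262.6.

262.6 ≤ UY ≤ 1520.8 m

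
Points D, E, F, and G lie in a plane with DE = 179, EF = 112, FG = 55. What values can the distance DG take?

The maximum is all hops collinear in one direction: 179 + 112 + 55 = 346.
The longest hop is 179; the others sum to 167. Folding the others back against it leaves at least 179 − 167 = 12.

12 ≤ DG ≤ 346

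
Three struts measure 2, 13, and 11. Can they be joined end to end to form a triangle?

No

The two shorter sides sum to 13, exactly equal to the longest side 13.
That gives only a degenerate (flat) triangle — the inequality must be strict.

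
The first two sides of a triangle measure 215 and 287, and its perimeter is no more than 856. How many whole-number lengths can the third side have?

282

Triangle inequality: 72 < x < 502. Perimeter ≤ 856 gives x ≤ 856 − 215 − 287 = 354.
So 72 < x ≤ 354; integers 73 through 354: 282 values.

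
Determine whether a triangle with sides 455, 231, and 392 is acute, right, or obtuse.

right

Compare the square of the longest side to the sum of squares of the other two: 231² + 392² = 207025 = 455².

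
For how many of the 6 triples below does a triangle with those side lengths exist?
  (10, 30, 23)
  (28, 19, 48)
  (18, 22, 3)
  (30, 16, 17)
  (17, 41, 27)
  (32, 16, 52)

(10,23,30): 10+23 > 30 → valid
(19,28,48): 19+28 ≤ 48 → not valid
(3,18,22): 3+18 ≤ 22 → not valid
(16,17,30): 16+17 > 30 → valid
(17,27,41): 17+27 > 41 → valid
(16,32,52): 16+32 ≤ 52 → not valid
3 of the 6 triples form a triangle.

3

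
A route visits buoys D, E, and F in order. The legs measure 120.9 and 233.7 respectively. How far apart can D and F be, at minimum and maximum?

112.8 ≤ DF ≤ 354.6

By the triangle inequality, |120.9 − 233.7| ≤ DF ≤ 120.9 + 233.7.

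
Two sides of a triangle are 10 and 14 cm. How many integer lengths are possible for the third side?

19

The third side lies in the open interval (4, 24).
Integers from 5 to 23 inclusive: 23 − 5 + 1 = 19.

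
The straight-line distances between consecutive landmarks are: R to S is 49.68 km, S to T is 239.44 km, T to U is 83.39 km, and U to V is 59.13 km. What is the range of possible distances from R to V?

The maximum is all hops collinear in one direction: 49.68 + 239.44 + 83.39 + 59.13 = 431.64.
The longest hop is 239.44; the others sum to 192.20. Folding the others back against it leaves at least 239.44 − 192.20 = 47.24.

47.24 ≤ RV ≤ 431.64 km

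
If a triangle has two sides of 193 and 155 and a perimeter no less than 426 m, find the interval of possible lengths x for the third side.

78 ≤ x < 348 m

Triangle inequality alone gives 38 < x < 348.
The perimeter condition gives x ≥ 426 − 193 − 155 = 78.
Intersecting the two: 78 ≤ x < 348.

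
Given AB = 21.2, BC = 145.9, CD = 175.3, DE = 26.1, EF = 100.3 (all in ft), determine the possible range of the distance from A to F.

The maximum is all hops collinear in one direction: 21.2 + 145.9 + 175.3 + 26.1 + 100.3 = 468.8.
The longest hop is 175.3; the others sum to 293.5. Since 175.3 ≤ 293.5, the path can fold back on itself completely, so the minimum distance is 0.

0 ≤ AF ≤ 468.8 ft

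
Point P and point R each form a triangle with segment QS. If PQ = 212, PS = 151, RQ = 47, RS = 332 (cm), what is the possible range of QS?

From triangle PQS: |212 − 151| < QS < 212 + 151, i.e. 61 < QS < 363.
From triangle RQS: 285 < QS < 379.
Both must hold, so QS lies in the intersection.

285 < QS < 363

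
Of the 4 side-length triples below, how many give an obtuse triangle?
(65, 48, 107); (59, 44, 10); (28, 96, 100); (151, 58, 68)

1

(65,48,107): 48²+65² = 6529 < 11449 = 107² → obtuse
(59,44,10): 10+44 ≤ 59, not a triangle
(28,96,100): 28²+96² = 10000 = 100² → right
(151,58,68): 58+68 ≤ 151, not a triangle
1 of the 4 is obtuse.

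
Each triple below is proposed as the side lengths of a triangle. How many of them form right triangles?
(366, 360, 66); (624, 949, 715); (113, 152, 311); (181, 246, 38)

2

(366,360,66): 66²+360² = 133956 = 366² → right
(624,949,715): 624²+715² = 900601 = 949² → right
(113,152,311): 113+152 ≤ 311, not a triangle
(181,246,38): 38+181 ≤ 246, not a triangle
2 of the 4 are right.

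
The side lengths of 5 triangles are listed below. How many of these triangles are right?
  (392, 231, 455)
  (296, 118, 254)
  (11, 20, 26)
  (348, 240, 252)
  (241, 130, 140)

2

(392,231,455): 231²+392² = 207025 = 455² → right
(296,118,254): 118²+254² = 78440 < 87616 = 296² → obtuse
(11,20,26): 11²+20² = 521 < 676 = 26² → obtuse
(348,240,252): 240²+252² = 121104 = 348² → right
(241,130,140): 130²+140² = 36500 < 58081 = 241² → obtuse
2 of the 5 are right.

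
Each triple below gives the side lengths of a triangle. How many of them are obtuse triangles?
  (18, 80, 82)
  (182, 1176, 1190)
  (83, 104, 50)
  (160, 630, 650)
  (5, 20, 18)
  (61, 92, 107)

(18,80,82): 18²+80² = 6724 = 82² → right
(182,1176,1190): 182²+1176² = 1416100 = 1190² → right
(83,104,50): 50²+83² = 9389 < 10816 = 104² → obtuse
(160,630,650): 160²+630² = 422500 = 650² → right
(5,20,18): 5²+18² = 349 < 400 = 20² → obtuse
(61,92,107): 61²+92² = 12185 > 11449 = 107² → acute
2 of the 6 are obtuse.

2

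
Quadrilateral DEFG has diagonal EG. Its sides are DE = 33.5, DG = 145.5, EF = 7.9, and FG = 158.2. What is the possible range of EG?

From triangle DEG: |33.5 − 145.5| < EG < 33.5 + 145.5, i.e. 112.0 < EG < 179.0.
From triangle FEG: 150.3 < EG < 166.1.
Both must hold, so EG lies in the intersection.

150.3 < EG < 166.1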